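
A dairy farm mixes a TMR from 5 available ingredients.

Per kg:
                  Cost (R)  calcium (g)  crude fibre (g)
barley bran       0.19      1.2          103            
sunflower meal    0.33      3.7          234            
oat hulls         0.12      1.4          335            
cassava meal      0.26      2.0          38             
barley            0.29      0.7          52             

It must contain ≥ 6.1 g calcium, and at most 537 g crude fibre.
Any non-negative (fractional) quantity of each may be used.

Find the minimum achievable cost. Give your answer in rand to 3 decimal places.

R0.541

Let x1 = kg of barley bran, x2 = kg of sunflower meal, x3 = kg of oat hulls, x4 = kg of cassava meal, x5 = kg of barley.
min 0.19x1 + 0.33x2 + 0.12x3 + 0.26x4 + 0.29x5 s.t.:
  1.2x1 + 3.7x2 + 1.4x3 + 2x4 + 0.7x5 ≥ 6.1   (calcium)
  103x1 + 234x2 + 335x3 + 38x4 + 52x5 ≤ 537   (crude fibre)
  x1, x2, x3, x4, x5 ≥ 0.
The cheapest feasible vertex uses only sunflower meal, oat hulls; barley bran, cassava meal, barley are not used. The calcium and crude fibre requirements are met with equality.
That vertex is x2 = 1.416, x3 = 0.6136.
Objective = 0.33·1.416 + 0.12·0.6136 = 0.54091.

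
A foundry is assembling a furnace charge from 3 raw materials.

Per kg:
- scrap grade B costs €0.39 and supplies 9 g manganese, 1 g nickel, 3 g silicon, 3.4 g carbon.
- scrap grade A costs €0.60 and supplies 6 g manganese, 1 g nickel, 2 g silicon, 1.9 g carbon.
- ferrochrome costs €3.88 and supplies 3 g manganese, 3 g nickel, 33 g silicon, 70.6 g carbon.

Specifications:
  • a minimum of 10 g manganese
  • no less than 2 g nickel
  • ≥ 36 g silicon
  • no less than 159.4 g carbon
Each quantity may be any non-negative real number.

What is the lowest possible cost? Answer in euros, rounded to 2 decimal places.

€8.83

Set it up as a linear program. Let x1 = kg of scrap grade B, x2 = kg of scrap grade A, x3 = kg of ferrochrome.
Minimize 0.39x1 + 0.6x2 + 3.88x3 with:
  9x1 + 6x2 + 3x3 ≥ 10   (manganese)
  1x1 + 1x2 + 3x3 ≥ 2   (nickel)
  3x1 + 2x2 + 33x3 ≥ 36   (silicon)
  3.4x1 + 1.9x2 + 70.6x3 ≥ 159.4   (carbon)
  x1, x2, x3 ≥ 0.
The cheapest feasible vertex uses only scrap grade B, ferrochrome; scrap grade A is not used. Binding constraints: manganese and carbon.
Optimal quantities: scrap grade B = 0.3644 kg, ferrochrome = 2.24 kg.
Cost = 0.39·0.3644 + 3.88·2.24 = 8.8333.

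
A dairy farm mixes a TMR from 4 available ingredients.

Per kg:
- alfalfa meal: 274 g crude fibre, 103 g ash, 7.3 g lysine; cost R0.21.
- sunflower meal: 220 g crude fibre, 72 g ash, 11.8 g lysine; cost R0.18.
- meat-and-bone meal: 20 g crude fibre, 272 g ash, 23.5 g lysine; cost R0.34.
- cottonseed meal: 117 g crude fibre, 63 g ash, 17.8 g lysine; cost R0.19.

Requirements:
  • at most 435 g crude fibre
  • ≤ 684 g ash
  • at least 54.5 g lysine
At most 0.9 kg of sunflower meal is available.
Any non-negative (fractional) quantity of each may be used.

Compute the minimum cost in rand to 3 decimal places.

Let x1 = kg of alfalfa meal, x2 = kg of sunflower meal, x3 = kg of meat-and-bone meal, x4 = kg of cottonseed meal.
Minimize 0.21x1 + 0.18x2 + 0.34x3 + 0.19x4 subject to:
  274x1 + 220x2 + 20x3 + 117x4 ≤ 435   (crude fibre)
  103x1 + 72x2 + 272x3 + 63x4 ≤ 684   (ash)
  7.3x1 + 11.8x2 + 23.5x3 + 17.8x4 ≥ 54.5   (lysine)
  x2 ≤ 0.9
  x1, x2, x3, x4 ≥ 0.
At the optimum only cottonseed meal is positive (alfalfa meal, sunflower meal, meat-and-bone meal = 0). The lysine requirement is met with equality.
Optimal quantities: cottonseed meal = 3.062 kg.
Hence cost = 0.19·3.062 = R0.58178.

R0.582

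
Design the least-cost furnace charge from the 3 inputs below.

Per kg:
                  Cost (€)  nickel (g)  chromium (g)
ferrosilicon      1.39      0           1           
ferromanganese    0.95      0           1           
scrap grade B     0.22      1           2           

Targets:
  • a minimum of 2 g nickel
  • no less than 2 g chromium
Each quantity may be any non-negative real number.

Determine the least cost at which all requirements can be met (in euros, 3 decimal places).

This is a linear program. Let x1 = kg of ferrosilicon, x2 = kg of ferromanganese, x3 = kg of scrap grade B.
Minimise 1.39x1 + 0.95x2 + 0.22x3 subject to:
  1x3 ≥ 2   (nickel)
  1x1 + 1x2 + 2x3 ≥ 2   (chromium)
  x1, x2, x3 ≥ 0.
The minimum-cost mix takes nothing from ferrosilicon, ferromanganese — only scrap grade B. There the nickel constraint is tight.
So scrap grade B = 2 kg.
Hence cost = 0.22·2 = €0.44000.

€0.440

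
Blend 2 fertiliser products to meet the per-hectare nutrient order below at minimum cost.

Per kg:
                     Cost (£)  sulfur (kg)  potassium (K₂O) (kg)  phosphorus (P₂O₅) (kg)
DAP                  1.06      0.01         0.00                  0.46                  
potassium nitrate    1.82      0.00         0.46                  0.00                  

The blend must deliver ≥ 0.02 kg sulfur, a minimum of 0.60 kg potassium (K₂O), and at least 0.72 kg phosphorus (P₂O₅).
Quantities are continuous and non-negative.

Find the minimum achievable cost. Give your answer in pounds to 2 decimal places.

Let x1 = kg of DAP, x2 = kg of potassium nitrate.
Minimize 1.06x1 + 1.82x2 with:
  0.01x1 ≥ 0.02   (sulfur)
  0.46x2 ≥ 0.6   (potassium (K₂O))
  0.46x1 ≥ 0.72   (phosphorus (P₂O₅))
  x1, x2 ≥ 0.
Both inputs are positive at the optimum. The sulfur and potassium (K₂O) requirements are met with equality.
That vertex is x1 = 2, x2 = 1.304.
Objective = 1.06·2 + 1.82·1.304 = 4.4933.

£4.49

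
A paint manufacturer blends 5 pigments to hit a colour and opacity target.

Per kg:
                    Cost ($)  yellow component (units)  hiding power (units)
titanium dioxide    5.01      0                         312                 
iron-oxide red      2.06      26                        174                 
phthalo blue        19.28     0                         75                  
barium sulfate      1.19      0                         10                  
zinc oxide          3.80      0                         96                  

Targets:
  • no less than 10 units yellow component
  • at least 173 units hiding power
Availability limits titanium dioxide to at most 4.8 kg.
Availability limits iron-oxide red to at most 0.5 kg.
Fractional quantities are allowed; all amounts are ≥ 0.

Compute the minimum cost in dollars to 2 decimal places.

Set it up as a linear program. Let x1 = kg of titanium dioxide, x2 = kg of iron-oxide red, x3 = kg of phthalo blue, x4 = kg of barium sulfate, x5 = kg of zinc oxide.
Minimize 5.01x1 + 2.06x2 + 19.28x3 + 1.19x4 + 3.8x5 s.t.:
  26x2 ≥ 10   (yellow component)
  312x1 + 174x2 + 75x3 + 10x4 + 96x5 ≥ 173   (hiding power)
  x1 ≤ 4.8
  x2 ≤ 0.5
  x1, x2, x3, x4, x5 ≥ 0.
The optimal basis is {titanium dioxide, iron-oxide red}; phthalo blue, barium sulfate, zinc oxide drop out. The hiding power and the iron-oxide red cap requirements are met with equality.
Optimal quantities: titanium dioxide = 0.2756 kg, iron-oxide red = 0.5 kg.
Hence cost = 5.01·0.2756 + 2.06·0.5 = $2.4108.

$2.41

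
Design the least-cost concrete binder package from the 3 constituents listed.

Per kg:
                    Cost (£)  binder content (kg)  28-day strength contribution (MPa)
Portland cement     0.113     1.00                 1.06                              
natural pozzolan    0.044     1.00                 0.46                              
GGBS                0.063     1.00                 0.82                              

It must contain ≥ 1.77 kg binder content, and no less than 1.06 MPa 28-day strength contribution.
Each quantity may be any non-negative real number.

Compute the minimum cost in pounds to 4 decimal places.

Let x1 = kg of Portland cement, x2 = kg of natural pozzolan, x3 = kg of GGBS.
Minimise 0.113x1 + 0.044x2 + 0.063x3 s.t.:
  1x1 + 1x2 + 1x3 ≥ 1.77   (binder content)
  1.06x1 + 0.46x2 + 0.82x3 ≥ 1.06   (28-day strength contribution)
  x1, x2, x3 ≥ 0.
The optimal basis is {natural pozzolan, GGBS}; Portland cement drops out. Binding constraints: binder content and 28-day strength contribution.
Solving gives x2 = 1.0872, x3 = 0.68278.
Objective = 0.044·1.0872 + 0.063·0.68278 = 0.090852.

£0.0909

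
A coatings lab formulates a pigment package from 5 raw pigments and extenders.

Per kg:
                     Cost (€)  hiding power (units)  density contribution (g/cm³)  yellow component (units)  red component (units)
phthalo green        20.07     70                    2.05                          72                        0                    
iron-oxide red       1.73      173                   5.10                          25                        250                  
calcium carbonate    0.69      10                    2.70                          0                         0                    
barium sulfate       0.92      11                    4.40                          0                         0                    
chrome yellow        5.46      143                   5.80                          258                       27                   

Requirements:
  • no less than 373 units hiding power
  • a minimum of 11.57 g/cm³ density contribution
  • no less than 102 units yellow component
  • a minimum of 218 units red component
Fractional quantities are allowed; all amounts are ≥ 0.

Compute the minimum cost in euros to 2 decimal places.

€4.60

Let x1 = kg of phthalo green, x2 = kg of iron-oxide red, x3 = kg of calcium carbonate, x4 = kg of barium sulfate, x5 = kg of chrome yellow.
min 20.07x1 + 1.73x2 + 0.69x3 + 0.92x4 + 5.46x5 subject to:
  70x1 + 173x2 + 10x3 + 11x4 + 143x5 ≥ 373   (hiding power)
  2.05x1 + 5.1x2 + 2.7x3 + 4.4x4 + 5.8x5 ≥ 11.57   (density contribution)
  72x1 + 25x2 + 258x5 ≥ 102   (yellow component)
  250x2 + 27x5 ≥ 218   (red component)
  x1, x2, x3, x4, x5 ≥ 0.
The cheapest feasible vertex uses only iron-oxide red, barium sulfate, chrome yellow; phthalo green, calcium carbonate are not used. There the hiding power, density contribution, yellow component constraints are tight.
Solving gives x2 = 1.984, x4 = 0.0619, x5 = 0.2031.
Total cost: 1.73·1.984 + 0.92·0.0619 + 5.46·0.2031 = 4.5982.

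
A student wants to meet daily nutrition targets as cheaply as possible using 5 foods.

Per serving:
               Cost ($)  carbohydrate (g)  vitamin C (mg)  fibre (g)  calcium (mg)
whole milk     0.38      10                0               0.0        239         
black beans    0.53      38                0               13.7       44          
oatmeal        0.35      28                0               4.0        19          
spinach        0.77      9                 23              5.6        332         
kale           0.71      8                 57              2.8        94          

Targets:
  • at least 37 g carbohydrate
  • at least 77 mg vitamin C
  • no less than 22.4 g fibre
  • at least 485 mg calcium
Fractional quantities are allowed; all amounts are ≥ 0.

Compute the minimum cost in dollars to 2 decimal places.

Let x1 = servings of whole milk, x2 = servings of black beans, x3 = servings of oatmeal, x4 = servings of spinach, x5 = servings of kale.
min 0.38x1 + 0.53x2 + 0.35x3 + 0.77x4 + 0.71x5 subject to:
  10x1 + 38x2 + 28x3 + 9x4 + 8x5 ≥ 37   (carbohydrate)
  23x4 + 57x5 ≥ 77   (vitamin C)
  13.7x2 + 4x3 + 5.6x4 + 2.8x5 ≥ 22.4   (fibre)
  239x1 + 44x2 + 19x3 + 332x4 + 94x5 ≥ 485   (calcium)
  x1, x2, x3, x4, x5 ≥ 0.
The cheapest feasible vertex uses only black beans, spinach, kale; whole milk, oatmeal are not used. There the vitamin C, fibre, calcium constraints are tight.
Solving gives x2 = 1.011, x4 = 1.066, x5 = 0.9207.
Total cost: 0.53·1.011 + 0.77·1.066 + 0.71·0.9207 = 2.0103.

$2.01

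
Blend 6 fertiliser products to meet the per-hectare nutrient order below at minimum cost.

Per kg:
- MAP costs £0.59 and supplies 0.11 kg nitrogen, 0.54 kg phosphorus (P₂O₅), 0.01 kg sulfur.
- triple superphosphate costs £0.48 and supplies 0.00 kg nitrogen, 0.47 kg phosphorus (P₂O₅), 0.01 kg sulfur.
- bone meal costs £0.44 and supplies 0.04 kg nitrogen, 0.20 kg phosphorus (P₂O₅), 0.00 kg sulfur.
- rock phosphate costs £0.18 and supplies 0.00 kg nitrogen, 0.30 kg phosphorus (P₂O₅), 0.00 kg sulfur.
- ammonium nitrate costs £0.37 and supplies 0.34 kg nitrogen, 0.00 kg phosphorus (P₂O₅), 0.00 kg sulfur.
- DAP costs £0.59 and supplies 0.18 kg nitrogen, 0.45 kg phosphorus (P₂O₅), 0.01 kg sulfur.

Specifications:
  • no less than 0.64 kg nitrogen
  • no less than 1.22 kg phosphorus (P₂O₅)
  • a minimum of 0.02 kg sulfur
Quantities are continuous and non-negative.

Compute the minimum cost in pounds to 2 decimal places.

Let x1 = kg of MAP, x2 = kg of triple superphosphate, x3 = kg of bone meal, x4 = kg of rock phosphate, x5 = kg of ammonium nitrate, x6 = kg of DAP.
Minimize 0.59x1 + 0.48x2 + 0.44x3 + 0.18x4 + 0.37x5 + 0.59x6 with:
  0.11x1 + 0.04x3 + 0.34x5 + 0.18x6 ≥ 0.64   (nitrogen)
  0.54x1 + 0.47x2 + 0.2x3 + 0.3x4 + 0.45x6 ≥ 1.22   (phosphorus (P₂O₅))
  0.01x1 + 0.01x2 + 0.01x6 ≥ 0.02   (sulfur)
  x1, x2, x3, x4, x5, x6 ≥ 0.
At the optimum only rock phosphate, ammonium nitrate, DAP are positive (MAP, triple superphosphate, bone meal = 0). The nitrogen, phosphorus (P₂O₅), sulfur requirements are met with equality.
Optimal quantities: rock phosphate = 1.067 kg, ammonium nitrate = 0.8235 kg, DAP = 2 kg.
Objective = 0.18·1.067 + 0.37·0.8235 + 0.59·2 = 1.6768.

£1.68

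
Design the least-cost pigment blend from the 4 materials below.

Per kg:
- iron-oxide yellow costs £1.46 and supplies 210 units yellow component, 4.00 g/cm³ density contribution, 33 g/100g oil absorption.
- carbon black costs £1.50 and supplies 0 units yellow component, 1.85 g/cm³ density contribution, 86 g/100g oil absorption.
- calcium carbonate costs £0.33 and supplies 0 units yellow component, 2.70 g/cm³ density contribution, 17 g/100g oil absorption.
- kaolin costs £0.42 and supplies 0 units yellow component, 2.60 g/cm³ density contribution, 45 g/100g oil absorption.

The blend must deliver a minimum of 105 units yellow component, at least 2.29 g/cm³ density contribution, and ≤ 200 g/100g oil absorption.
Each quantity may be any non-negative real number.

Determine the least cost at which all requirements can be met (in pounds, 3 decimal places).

£0.765

This is a linear program. Let x1 = kg of iron-oxide yellow, x2 = kg of carbon black, x3 = kg of calcium carbonate, x4 = kg of kaolin.
min 1.46x1 + 1.5x2 + 0.33x3 + 0.42x4 subject to:
  210x1 ≥ 105   (yellow component)
  4x1 + 1.85x2 + 2.7x3 + 2.6x4 ≥ 2.29   (density contribution)
  33x1 + 86x2 + 17x3 + 45x4 ≤ 200   (oil absorption)
  x1, x2, x3, x4 ≥ 0.
At the optimum only iron-oxide yellow, calcium carbonate are positive (carbon black, kaolin = 0). There the yellow component and density contribution constraints are tight.
That vertex is x1 = 0.5, x3 = 0.1074.
Objective = 1.46·0.5 + 0.33·0.1074 = 0.76544.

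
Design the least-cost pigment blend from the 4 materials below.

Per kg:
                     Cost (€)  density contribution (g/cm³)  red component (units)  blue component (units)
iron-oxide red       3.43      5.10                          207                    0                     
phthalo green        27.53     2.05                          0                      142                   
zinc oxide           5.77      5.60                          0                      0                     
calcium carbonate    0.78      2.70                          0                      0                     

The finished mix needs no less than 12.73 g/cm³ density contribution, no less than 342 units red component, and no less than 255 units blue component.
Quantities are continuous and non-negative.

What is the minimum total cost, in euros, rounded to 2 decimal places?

€55.28

Treat it as an LP. Let x1 = kg of iron-oxide red, x2 = kg of phthalo green, x3 = kg of zinc oxide, x4 = kg of calcium carbonate.
Minimise 3.43x1 + 27.53x2 + 5.77x3 + 0.78x4 s.t.:
  5.1x1 + 2.05x2 + 5.6x3 + 2.7x4 ≥ 12.73   (density contribution)
  207x1 ≥ 342   (red component)
  142x2 ≥ 255   (blue component)
  x1, x2, x3, x4 ≥ 0.
At the optimum only iron-oxide red, phthalo green, calcium carbonate are positive (zinc oxide = 0). There the density contribution, red component, blue component constraints are tight.
Solving gives x1 = 1.65217, x2 = 1.79577, x4 = 0.230583.
Hence cost = 3.43·1.65217 + 27.53·1.79577 + 0.78·0.230583 = €55.2843.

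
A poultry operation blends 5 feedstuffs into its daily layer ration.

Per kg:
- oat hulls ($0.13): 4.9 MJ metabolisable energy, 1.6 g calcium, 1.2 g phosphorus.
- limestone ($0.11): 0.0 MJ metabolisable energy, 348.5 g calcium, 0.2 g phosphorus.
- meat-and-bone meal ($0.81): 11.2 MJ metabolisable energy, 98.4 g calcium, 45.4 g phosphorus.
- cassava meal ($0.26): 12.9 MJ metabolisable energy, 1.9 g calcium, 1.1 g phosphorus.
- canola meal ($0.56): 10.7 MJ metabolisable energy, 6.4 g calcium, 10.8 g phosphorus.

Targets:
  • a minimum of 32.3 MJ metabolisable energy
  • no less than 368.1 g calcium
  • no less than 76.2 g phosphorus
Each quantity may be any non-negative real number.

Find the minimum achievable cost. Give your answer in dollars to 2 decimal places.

Let x1 = kg of oat hulls, x2 = kg of limestone, x3 = kg of meat-and-bone meal, x4 = kg of cassava meal, x5 = kg of canola meal.
Minimise 0.13x1 + 0.11x2 + 0.81x3 + 0.26x4 + 0.56x5 s.t.:
  4.9x1 + 11.2x3 + 12.9x4 + 10.7x5 ≥ 32.3   (metabolisable energy)
  1.6x1 + 348.5x2 + 98.4x3 + 1.9x4 + 6.4x5 ≥ 368.1   (calcium)
  1.2x1 + 0.2x2 + 45.4x3 + 1.1x4 + 10.8x5 ≥ 76.2   (phosphorus)
  x1, x2, x3, x4, x5 ≥ 0.
The minimum-cost mix takes nothing from oat hulls, canola meal — only limestone, meat-and-bone meal, cassava meal. The metabolisable energy, calcium, phosphorus requirements are met with equality.
Optimal quantities: limestone = 0.5846 kg, meat-and-bone meal = 1.65 kg, cassava meal = 1.071 kg.
Objective = 0.11·0.5846 + 0.81·1.65 + 0.26·1.071 = 1.6793.

$1.68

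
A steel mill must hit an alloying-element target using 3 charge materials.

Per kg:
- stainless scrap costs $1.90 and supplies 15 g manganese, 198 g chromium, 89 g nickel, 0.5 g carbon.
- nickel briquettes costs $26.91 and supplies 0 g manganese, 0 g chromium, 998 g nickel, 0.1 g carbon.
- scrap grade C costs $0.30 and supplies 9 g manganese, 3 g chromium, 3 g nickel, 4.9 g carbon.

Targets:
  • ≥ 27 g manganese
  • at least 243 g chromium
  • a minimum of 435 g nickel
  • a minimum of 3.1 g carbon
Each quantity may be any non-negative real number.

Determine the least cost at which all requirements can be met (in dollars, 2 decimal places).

$9.32

Let x1 = kg of stainless scrap, x2 = kg of nickel briquettes, x3 = kg of scrap grade C.
Minimise 1.9x1 + 26.91x2 + 0.3x3 subject to:
  15x1 + 9x3 ≥ 27   (manganese)
  198x1 + 3x3 ≥ 243   (chromium)
  89x1 + 998x2 + 3x3 ≥ 435   (nickel)
  0.5x1 + 0.1x2 + 4.9x3 ≥ 3.1   (carbon)
  x1, x2, x3 ≥ 0.
The optimal basis is {stainless scrap, scrap grade C}; nickel briquettes drops out. There the nickel and carbon constraints are tight.
Solving gives x1 = 4.883, x3 = 0.1344.
Objective = 1.9·4.883 + 0.3·0.1344 = 9.3180.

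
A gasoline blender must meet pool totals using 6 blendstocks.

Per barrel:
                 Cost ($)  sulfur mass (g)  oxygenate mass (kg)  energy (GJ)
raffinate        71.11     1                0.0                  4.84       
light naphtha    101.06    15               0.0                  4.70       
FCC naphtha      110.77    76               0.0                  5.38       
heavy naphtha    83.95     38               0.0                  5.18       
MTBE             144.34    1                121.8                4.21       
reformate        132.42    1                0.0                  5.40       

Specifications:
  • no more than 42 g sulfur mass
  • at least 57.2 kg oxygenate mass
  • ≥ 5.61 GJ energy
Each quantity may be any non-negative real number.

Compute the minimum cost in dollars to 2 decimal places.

$121.16

This is a linear program. Let x1 = barrels of raffinate, x2 = barrels of light naphtha, x3 = barrels of FCC naphtha, x4 = barrels of heavy naphtha, x5 = barrels of MTBE, x6 = barrels of reformate.
Minimize 71.11x1 + 101.06x2 + 110.77x3 + 83.95x4 + 144.34x5 + 132.42x6 with:
  1x1 + 15x2 + 76x3 + 38x4 + 1x5 + 1x6 ≤ 42   (sulfur mass)
  121.8x5 ≥ 57.2   (oxygenate mass)
  4.84x1 + 4.7x2 + 5.38x3 + 5.18x4 + 4.21x5 + 5.4x6 ≥ 5.61   (energy)
  x1, x2, x3, x4, x5, x6 ≥ 0.
The minimum-cost mix takes nothing from light naphtha, FCC naphtha, heavy naphtha, reformate — only raffinate, MTBE. There the oxygenate mass and energy constraints are tight.
So raffinate = 0.7506 barrels, MTBE = 0.4696 barrels.
Cost = 71.11·0.7506 + 144.34·0.4696 = 121.1572.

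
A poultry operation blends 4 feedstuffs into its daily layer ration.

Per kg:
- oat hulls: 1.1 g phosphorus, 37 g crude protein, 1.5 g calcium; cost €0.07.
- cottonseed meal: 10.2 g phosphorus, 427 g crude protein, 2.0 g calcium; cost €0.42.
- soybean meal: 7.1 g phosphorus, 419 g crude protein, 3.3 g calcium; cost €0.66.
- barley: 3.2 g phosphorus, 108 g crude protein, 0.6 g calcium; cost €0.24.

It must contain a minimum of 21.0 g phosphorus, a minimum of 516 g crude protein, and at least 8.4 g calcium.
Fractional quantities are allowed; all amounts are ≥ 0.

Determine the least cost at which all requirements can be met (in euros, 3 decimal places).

€0.947

Let x1 = kg of oat hulls, x2 = kg of cottonseed meal, x3 = kg of soybean meal, x4 = kg of barley.
Minimise 0.07x1 + 0.42x2 + 0.66x3 + 0.24x4 s.t.:
  1.1x1 + 10.2x2 + 7.1x3 + 3.2x4 ≥ 21   (phosphorus)
  37x1 + 427x2 + 419x3 + 108x4 ≥ 516   (crude protein)
  1.5x1 + 2x2 + 3.3x3 + 0.6x4 ≥ 8.4   (calcium)
  x1, x2, x3, x4 ≥ 0.
At the optimum only oat hulls, cottonseed meal are positive (soybean meal, barley = 0). There the phosphorus and calcium constraints are tight.
Optimal quantities: oat hulls = 3.334 kg, cottonseed meal = 1.699 kg.
Cost = 0.07·3.334 + 0.42·1.699 = 0.94696.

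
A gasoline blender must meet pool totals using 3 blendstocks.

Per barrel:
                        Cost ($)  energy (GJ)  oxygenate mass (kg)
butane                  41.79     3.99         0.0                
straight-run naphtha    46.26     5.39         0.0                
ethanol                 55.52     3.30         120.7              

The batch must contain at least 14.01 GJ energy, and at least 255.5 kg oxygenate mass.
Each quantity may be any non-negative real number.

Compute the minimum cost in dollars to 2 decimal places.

Let x1 = barrels of butane, x2 = barrels of straight-run naphtha, x3 = barrels of ethanol.
Minimize 41.79x1 + 46.26x2 + 55.52x3 subject to:
  3.99x1 + 5.39x2 + 3.3x3 ≥ 14.01   (energy)
  120.7x3 ≥ 255.5   (oxygenate mass)
  x1, x2, x3 ≥ 0.
The minimum-cost mix takes nothing from butane — only straight-run naphtha, ethanol. Binding constraints: energy and oxygenate mass.
That vertex is x2 = 1.303, x3 = 2.117.
Total cost: 46.26·1.303 + 55.52·2.117 = 177.8126.

$177.81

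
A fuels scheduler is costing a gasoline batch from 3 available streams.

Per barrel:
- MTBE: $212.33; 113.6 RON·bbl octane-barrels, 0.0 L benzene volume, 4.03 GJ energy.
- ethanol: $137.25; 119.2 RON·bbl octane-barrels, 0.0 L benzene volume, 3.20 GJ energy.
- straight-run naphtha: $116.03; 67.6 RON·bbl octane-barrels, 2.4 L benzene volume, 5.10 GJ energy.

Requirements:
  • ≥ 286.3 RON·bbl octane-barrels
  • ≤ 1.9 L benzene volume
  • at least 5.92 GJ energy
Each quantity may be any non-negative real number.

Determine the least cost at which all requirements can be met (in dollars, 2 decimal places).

Let x1 = barrels of MTBE, x2 = barrels of ethanol, x3 = barrels of straight-run naphtha.
min 212.33x1 + 137.25x2 + 116.03x3 with:
  113.6x1 + 119.2x2 + 67.6x3 ≥ 286.3   (octane-barrels)
  2.4x3 ≤ 1.9   (benzene volume)
  4.03x1 + 3.2x2 + 5.1x3 ≥ 5.92   (energy)
  x1, x2, x3 ≥ 0.
The minimum-cost mix takes nothing from MTBE, straight-run naphtha — only ethanol. Binding constraint: octane-barrels.
Solving gives x2 = 2.4018.
Objective = 137.25·2.4018 = 329.6471.

$329.65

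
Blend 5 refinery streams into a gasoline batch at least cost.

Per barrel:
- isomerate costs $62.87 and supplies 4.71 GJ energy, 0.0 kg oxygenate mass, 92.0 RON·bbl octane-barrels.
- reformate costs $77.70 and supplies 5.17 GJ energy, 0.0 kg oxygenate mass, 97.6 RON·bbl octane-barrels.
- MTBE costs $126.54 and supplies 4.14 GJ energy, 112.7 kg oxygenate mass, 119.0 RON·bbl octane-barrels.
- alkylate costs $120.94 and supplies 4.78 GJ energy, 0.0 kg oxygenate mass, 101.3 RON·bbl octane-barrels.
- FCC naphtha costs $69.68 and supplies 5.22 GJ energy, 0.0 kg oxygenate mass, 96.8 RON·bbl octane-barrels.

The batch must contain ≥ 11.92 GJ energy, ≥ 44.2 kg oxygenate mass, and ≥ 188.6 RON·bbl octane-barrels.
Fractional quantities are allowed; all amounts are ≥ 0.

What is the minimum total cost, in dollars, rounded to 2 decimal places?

$187.07

Let x1 = barrels of isomerate, x2 = barrels of reformate, x3 = barrels of MTBE, x4 = barrels of alkylate, x5 = barrels of FCC naphtha.
Minimize 62.87x1 + 77.7x2 + 126.54x3 + 120.94x4 + 69.68x5 with:
  4.71x1 + 5.17x2 + 4.14x3 + 4.78x4 + 5.22x5 ≥ 11.92   (energy)
  112.7x3 ≥ 44.2   (oxygenate mass)
  92x1 + 97.6x2 + 119x3 + 101.3x4 + 96.8x5 ≥ 188.6   (octane-barrels)
  x1, x2, x3, x4, x5 ≥ 0.
The cheapest feasible vertex uses only isomerate, MTBE; reformate, alkylate, FCC naphtha are not used. Binding constraints: energy and oxygenate mass.
That vertex is x1 = 2.1861, x3 = 0.39219.
Hence cost = 62.87·2.1861 + 126.54·0.39219 = $187.0678.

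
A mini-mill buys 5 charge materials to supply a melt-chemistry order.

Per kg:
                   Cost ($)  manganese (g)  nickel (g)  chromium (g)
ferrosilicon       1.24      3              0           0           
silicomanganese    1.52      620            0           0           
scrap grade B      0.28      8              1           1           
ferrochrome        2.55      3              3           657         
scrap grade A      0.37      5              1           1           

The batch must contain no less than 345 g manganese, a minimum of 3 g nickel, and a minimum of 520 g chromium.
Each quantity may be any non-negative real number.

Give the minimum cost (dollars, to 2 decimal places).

Treat it as an LP. Let x1 = kg of ferrosilicon, x2 = kg of silicomanganese, x3 = kg of scrap grade B, x4 = kg of ferrochrome, x5 = kg of scrap grade A.
min 1.24x1 + 1.52x2 + 0.28x3 + 2.55x4 + 0.37x5 with:
  3x1 + 620x2 + 8x3 + 3x4 + 5x5 ≥ 345   (manganese)
  1x3 + 3x4 + 1x5 ≥ 3   (nickel)
  1x3 + 657x4 + 1x5 ≥ 520   (chromium)
  x1, x2, x3, x4, x5 ≥ 0.
At the optimum only silicomanganese, scrap grade B, ferrochrome are positive (ferrosilicon, scrap grade A = 0). The manganese, nickel, chromium requirements are met with equality.
Solving gives x2 = 0.5445, x3 = 0.6284, x4 = 0.7905.
Cost = 1.52·0.5445 + 0.28·0.6284 + 2.55·0.7905 = 3.0194.

$3.02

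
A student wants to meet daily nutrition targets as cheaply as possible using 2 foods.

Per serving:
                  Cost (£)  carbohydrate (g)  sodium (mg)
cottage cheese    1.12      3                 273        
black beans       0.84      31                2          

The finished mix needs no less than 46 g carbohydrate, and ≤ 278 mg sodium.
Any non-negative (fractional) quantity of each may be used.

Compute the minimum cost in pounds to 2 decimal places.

Treat it as an LP. Let x1 = servings of cottage cheese, x2 = servings of black beans.
Minimize 1.12x1 + 0.84x2 s.t.:
  3x1 + 31x2 ≥ 46   (carbohydrate)
  273x1 + 2x2 ≤ 278   (sodium)
  x1, x2 ≥ 0.
The optimal basis is {black beans}; cottage cheese drops out. There the carbohydrate constraint is tight.
That vertex is x2 = 1.484.
Total cost: 0.84·1.484 = 1.2466.

£1.25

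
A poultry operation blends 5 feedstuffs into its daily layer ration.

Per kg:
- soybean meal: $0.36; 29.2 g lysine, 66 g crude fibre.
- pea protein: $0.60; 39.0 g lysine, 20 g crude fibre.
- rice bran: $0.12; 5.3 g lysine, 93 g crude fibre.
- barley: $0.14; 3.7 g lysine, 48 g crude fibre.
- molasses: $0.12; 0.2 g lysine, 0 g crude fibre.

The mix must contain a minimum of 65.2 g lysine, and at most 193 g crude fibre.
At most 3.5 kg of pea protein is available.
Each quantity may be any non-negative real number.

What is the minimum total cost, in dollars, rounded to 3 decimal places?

$0.804

Treat it as an LP. Let x1 = kg of soybean meal, x2 = kg of pea protein, x3 = kg of rice bran, x4 = kg of barley, x5 = kg of molasses.
Minimize 0.36x1 + 0.6x2 + 0.12x3 + 0.14x4 + 0.12x5 subject to:
  29.2x1 + 39x2 + 5.3x3 + 3.7x4 + 0.2x5 ≥ 65.2   (lysine)
  66x1 + 20x2 + 93x3 + 48x4 ≤ 193   (crude fibre)
  x2 ≤ 3.5
  x1, x2, x3, x4, x5 ≥ 0.
At the optimum only soybean meal is positive (pea protein, rice bran, barley, molasses = 0). The lysine requirement is met with equality.
Optimal quantities: soybean meal = 2.233 kg.
Cost = 0.36·2.233 = 0.80388.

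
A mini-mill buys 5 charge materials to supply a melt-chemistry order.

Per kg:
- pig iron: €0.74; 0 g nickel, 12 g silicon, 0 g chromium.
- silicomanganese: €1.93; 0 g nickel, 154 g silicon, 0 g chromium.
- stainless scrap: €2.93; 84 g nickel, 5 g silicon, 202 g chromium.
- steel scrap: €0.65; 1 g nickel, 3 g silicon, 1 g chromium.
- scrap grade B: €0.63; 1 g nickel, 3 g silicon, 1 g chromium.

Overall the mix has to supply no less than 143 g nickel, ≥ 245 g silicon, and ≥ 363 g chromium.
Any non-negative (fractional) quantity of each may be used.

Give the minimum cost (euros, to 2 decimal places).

This is a linear program. Let x1 = kg of pig iron, x2 = kg of silicomanganese, x3 = kg of stainless scrap, x4 = kg of steel scrap, x5 = kg of scrap grade B.
min 0.74x1 + 1.93x2 + 2.93x3 + 0.65x4 + 0.63x5 with:
  84x3 + 1x4 + 1x5 ≥ 143   (nickel)
  12x1 + 154x2 + 5x3 + 3x4 + 3x5 ≥ 245   (silicon)
  202x3 + 1x4 + 1x5 ≥ 363   (chromium)
  x1, x2, x3, x4, x5 ≥ 0.
At the optimum only silicomanganese, stainless scrap are positive (pig iron, steel scrap, scrap grade B = 0). Binding constraints: silicon and chromium.
Optimal quantities: silicomanganese = 1.533 kg, stainless scrap = 1.797 kg.
Objective = 1.93·1.533 + 2.93·1.797 = 8.2239.

€8.22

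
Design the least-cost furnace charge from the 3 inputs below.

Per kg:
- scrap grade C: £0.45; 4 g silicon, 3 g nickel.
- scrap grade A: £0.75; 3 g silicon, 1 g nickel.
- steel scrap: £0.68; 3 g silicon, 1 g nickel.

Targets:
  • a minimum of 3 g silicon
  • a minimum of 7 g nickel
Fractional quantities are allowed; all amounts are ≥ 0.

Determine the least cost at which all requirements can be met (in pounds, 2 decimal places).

£1.05

Treat it as an LP. Let x1 = kg of scrap grade C, x2 = kg of scrap grade A, x3 = kg of steel scrap.
Minimise 0.45x1 + 0.75x2 + 0.68x3 subject to:
  4x1 + 3x2 + 3x3 ≥ 3   (silicon)
  3x1 + 1x2 + 1x3 ≥ 7   (nickel)
  x1, x2, x3 ≥ 0.
The optimal basis is {scrap grade C}; scrap grade A, steel scrap drop out. Binding constraint: nickel.
That vertex is x1 = 2.333.
Objective = 0.45·2.333 = 1.0499.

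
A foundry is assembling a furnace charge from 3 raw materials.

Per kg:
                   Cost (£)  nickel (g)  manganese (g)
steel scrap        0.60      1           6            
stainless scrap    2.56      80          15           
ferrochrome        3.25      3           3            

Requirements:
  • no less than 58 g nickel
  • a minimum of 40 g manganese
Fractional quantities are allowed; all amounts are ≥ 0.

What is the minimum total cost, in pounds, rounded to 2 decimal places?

Let x1 = kg of steel scrap, x2 = kg of stainless scrap, x3 = kg of ferrochrome.
Minimize 0.6x1 + 2.56x2 + 3.25x3 with:
  1x1 + 80x2 + 3x3 ≥ 58   (nickel)
  6x1 + 15x2 + 3x3 ≥ 40   (manganese)
  x1, x2, x3 ≥ 0.
At the optimum only steel scrap, stainless scrap are positive (ferrochrome = 0). There the nickel and manganese constraints are tight.
Optimal quantities: steel scrap = 5.011 kg, stainless scrap = 0.6624 kg.
Objective = 0.6·5.011 + 2.56·0.6624 = 4.7023.

£4.70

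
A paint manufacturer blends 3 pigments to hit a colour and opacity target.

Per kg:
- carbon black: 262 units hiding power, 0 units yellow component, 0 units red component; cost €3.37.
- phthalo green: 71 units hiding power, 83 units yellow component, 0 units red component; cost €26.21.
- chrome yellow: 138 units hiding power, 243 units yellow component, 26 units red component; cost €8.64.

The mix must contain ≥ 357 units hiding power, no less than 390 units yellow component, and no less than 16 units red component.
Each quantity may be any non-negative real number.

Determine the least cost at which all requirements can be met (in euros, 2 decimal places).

Treat it as an LP. Let x1 = kg of carbon black, x2 = kg of phthalo green, x3 = kg of chrome yellow.
Minimize 3.37x1 + 26.21x2 + 8.64x3 s.t.:
  262x1 + 71x2 + 138x3 ≥ 357   (hiding power)
  83x2 + 243x3 ≥ 390   (yellow component)
  26x3 ≥ 16   (red component)
  x1, x2, x3 ≥ 0.
The optimal basis is {carbon black, chrome yellow}; phthalo green drops out. The hiding power and yellow component requirements are met with equality.
Optimal quantities: carbon black = 0.5172 kg, chrome yellow = 1.605 kg.
Hence cost = 3.37·0.5172 + 8.64·1.605 = €15.6102.

€15.61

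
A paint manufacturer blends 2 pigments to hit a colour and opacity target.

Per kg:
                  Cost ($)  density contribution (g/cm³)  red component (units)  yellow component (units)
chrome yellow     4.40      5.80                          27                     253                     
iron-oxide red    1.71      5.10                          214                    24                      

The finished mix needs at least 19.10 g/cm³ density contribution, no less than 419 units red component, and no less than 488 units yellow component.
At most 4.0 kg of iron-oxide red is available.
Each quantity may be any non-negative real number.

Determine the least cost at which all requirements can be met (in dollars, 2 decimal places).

Let x1 = kg of chrome yellow, x2 = kg of iron-oxide red.
min 4.4x1 + 1.71x2 s.t.:
  5.8x1 + 5.1x2 ≥ 19.1   (density contribution)
  27x1 + 214x2 ≥ 419   (red component)
  253x1 + 24x2 ≥ 488   (yellow component)
  x2 ≤ 4
  x1, x2 ≥ 0.
Both inputs are positive at the optimum. There the density contribution and yellow component constraints are tight.
So chrome yellow = 1.76388 kg, iron-oxide red = 1.73912 kg.
Total cost: 4.4·1.76388 + 1.71·1.73912 = 10.73497.

$10.73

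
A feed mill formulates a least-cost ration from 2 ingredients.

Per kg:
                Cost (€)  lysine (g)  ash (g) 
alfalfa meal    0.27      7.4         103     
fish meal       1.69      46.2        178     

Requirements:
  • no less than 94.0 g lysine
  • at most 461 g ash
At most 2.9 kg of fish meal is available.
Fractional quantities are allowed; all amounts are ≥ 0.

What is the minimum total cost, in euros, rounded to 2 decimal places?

€3.44

Let x1 = kg of alfalfa meal, x2 = kg of fish meal.
min 0.27x1 + 1.69x2 with:
  7.4x1 + 46.2x2 ≥ 94   (lysine)
  103x1 + 178x2 ≤ 461   (ash)
  x2 ≤ 2.9
  x1, x2 ≥ 0.
Both inputs are positive at the optimum. There the lysine and ash constraints are tight.
That vertex is x1 = 1.327, x2 = 1.822.
Cost = 0.27·1.327 + 1.69·1.822 = 3.4375.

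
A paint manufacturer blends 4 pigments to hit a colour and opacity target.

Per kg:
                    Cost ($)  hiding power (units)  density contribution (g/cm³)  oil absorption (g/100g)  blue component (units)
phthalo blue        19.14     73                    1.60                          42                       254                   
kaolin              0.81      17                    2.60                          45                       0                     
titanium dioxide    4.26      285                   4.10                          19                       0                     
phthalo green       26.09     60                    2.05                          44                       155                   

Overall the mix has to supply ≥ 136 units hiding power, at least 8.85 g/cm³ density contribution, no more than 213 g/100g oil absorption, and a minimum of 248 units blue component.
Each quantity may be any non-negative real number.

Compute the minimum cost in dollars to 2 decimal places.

Let x1 = kg of phthalo blue, x2 = kg of kaolin, x3 = kg of titanium dioxide, x4 = kg of phthalo green.
Minimise 19.14x1 + 0.81x2 + 4.26x3 + 26.09x4 with:
  73x1 + 17x2 + 285x3 + 60x4 ≥ 136   (hiding power)
  1.6x1 + 2.6x2 + 4.1x3 + 2.05x4 ≥ 8.85   (density contribution)
  42x1 + 45x2 + 19x3 + 44x4 ≤ 213   (oil absorption)
  254x1 + 155x4 ≥ 248   (blue component)
  x1, x2, x3, x4 ≥ 0.
At the optimum only phthalo blue, kaolin, titanium dioxide are positive (phthalo green = 0). The hiding power, density contribution, blue component requirements are met with equality.
That vertex is x1 = 0.9764, x2 = 2.699, x3 = 0.06613.
Objective = 19.14·0.9764 + 0.81·2.699 + 4.26·0.06613 = 21.1562.

$21.16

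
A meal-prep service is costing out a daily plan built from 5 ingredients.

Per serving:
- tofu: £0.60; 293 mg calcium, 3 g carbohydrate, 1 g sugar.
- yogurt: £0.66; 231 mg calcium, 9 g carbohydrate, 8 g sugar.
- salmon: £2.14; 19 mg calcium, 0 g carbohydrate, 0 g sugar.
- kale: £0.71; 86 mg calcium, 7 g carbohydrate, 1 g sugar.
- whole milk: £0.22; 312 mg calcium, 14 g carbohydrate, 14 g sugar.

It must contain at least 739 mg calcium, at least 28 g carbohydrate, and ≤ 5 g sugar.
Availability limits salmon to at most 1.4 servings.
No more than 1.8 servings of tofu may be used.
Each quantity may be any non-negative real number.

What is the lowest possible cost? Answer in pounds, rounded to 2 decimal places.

£3.28

Treat it as an LP. Let x1 = servings of tofu, x2 = servings of yogurt, x3 = servings of salmon, x4 = servings of kale, x5 = servings of whole milk.
Minimize 0.6x1 + 0.66x2 + 2.14x3 + 0.71x4 + 0.22x5 with:
  293x1 + 231x2 + 19x3 + 86x4 + 312x5 ≥ 739   (calcium)
  3x1 + 9x2 + 7x4 + 14x5 ≥ 28   (carbohydrate)
  1x1 + 8x2 + 1x4 + 14x5 ≤ 5   (sugar)
  x3 ≤ 1.4
  x1 ≤ 1.8
  x1, x2, x3, x4, x5 ≥ 0.
At the optimum only tofu, kale, whole milk are positive (yogurt, salmon = 0). The calcium, carbohydrate, sugar requirements are met with equality.
Solving gives x1 = 1.537, x4 = 3.321, x5 = 0.01016.
Cost = 0.6·1.537 + 0.71·3.321 + 0.22·0.01016 = 3.2823.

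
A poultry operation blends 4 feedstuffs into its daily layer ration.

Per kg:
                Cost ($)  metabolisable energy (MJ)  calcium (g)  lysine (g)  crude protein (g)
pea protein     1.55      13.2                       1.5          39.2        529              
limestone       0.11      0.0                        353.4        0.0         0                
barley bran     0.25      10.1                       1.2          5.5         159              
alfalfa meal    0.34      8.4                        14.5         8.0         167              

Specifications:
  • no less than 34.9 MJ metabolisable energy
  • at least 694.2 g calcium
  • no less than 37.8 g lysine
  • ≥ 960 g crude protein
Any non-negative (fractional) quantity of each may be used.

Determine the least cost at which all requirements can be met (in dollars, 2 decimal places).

This is a linear program. Let x1 = kg of pea protein, x2 = kg of limestone, x3 = kg of barley bran, x4 = kg of alfalfa meal.
Minimize 1.55x1 + 0.11x2 + 0.25x3 + 0.34x4 with:
  13.2x1 + 10.1x3 + 8.4x4 ≥ 34.9   (metabolisable energy)
  1.5x1 + 353.4x2 + 1.2x3 + 14.5x4 ≥ 694.2   (calcium)
  39.2x1 + 5.5x3 + 8x4 ≥ 37.8   (lysine)
  529x1 + 159x3 + 167x4 ≥ 960   (crude protein)
  x1, x2, x3, x4 ≥ 0.
The cheapest feasible vertex uses only limestone, barley bran, alfalfa meal; pea protein is not used. There the calcium, lysine, crude protein constraints are tight.
That vertex is x2 = 1.866, x3 = 3.868, x4 = 2.066.
Cost = 0.11·1.866 + 0.25·3.868 + 0.34·2.066 = 1.8747.

$1.87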